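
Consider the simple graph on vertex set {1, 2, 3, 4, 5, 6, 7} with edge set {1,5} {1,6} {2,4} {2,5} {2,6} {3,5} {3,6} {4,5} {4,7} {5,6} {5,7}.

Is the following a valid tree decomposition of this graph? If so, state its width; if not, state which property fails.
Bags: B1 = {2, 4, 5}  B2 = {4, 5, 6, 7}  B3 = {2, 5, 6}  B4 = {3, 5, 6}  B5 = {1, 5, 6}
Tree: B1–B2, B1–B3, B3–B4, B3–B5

No — bags containing vertex 6 are not connected in the tree.

A tree decomposition must satisfy three properties: every vertex lies in some bag; for every edge, both endpoints lie together in some bag; and for every vertex, the bags containing it form a connected subtree. Here bags containing vertex 6 are not connected in the tree, so the decomposition is invalid.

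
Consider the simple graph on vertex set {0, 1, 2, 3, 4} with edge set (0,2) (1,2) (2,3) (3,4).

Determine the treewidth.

A width-1 tree decomposition is:
Bags: B1 = {3, 4}  B2 = {2, 3}  B3 = {0, 2}  B4 = {1, 2}
Tree: B1–B2, B2–B3, B2–B4
Each bag holds 2 vertices, so the decomposition has width 1, which upper-bounds the treewidth. Since G has at least one edge (e.g. 3–4), it is not an edgeless graph, so tw(G) ≥ 1. Therefore the treewidth is 1.

1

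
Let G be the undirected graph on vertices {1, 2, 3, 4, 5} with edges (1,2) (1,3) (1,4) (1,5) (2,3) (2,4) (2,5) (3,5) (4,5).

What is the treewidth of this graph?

3

A width-3 tree decomposition is:
Bags: B1 = {1, 2, 4, 5}  B2 = {1, 2, 3, 5}
Tree: B1–B2
The largest bag has 4 vertices, giving width 3; this decomposition certifies tw(G) ≤ 3. Conversely, {1, 2, 3, 5} is a clique of size 4, and the vertices of any clique must share a bag in every tree decomposition; so some bag has ≥ 4 vertices and tw(G) ≥ 3. Combining the bounds, tw(G) = 3.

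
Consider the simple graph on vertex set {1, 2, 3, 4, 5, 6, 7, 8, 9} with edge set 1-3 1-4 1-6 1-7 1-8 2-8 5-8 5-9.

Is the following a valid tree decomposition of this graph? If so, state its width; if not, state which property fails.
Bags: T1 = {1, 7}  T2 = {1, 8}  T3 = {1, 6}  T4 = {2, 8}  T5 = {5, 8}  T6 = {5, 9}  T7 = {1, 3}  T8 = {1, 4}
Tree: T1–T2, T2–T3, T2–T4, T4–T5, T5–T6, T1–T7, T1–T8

Yes; width 1.

Checking the three conditions: (i) the bags cover all of {1, 2, 3, 4, 5, 6, 7, 8, 9}; (ii) for each edge, some bag contains both endpoints; (iii) the bags containing any fixed vertex form a subtree. All hold, so the decomposition is valid with width 2 − 1 = 1.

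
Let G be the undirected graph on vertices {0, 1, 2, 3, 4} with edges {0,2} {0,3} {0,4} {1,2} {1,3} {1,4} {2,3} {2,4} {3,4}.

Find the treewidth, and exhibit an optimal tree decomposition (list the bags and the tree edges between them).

Treewidth 3.
One optimal decomposition is:
Bags: B1 = {0, 2, 3, 4}  B2 = {1, 2, 3, 4}
Tree: B1–B2

Every bag has size at most 4, so the width is 4 − 1 = 3 and tw(G) ≤ 3. On the other hand G contains the 4-clique {0, 2, 3, 4}. A clique must lie in a single bag of any decomposition, so no decomposition can have width below 3. Combining the bounds, tw(G) = 3.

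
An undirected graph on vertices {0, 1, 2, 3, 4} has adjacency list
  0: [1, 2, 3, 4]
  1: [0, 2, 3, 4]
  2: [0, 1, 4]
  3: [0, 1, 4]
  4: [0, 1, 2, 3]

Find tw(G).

A width-3 tree decomposition is:
Bags: B1 = {0, 1, 2, 4}  B2 = {0, 1, 3, 4}
Tree: B1–B2
The largest bag has 4 vertices, giving width 3; this decomposition certifies tw(G) ≤ 3. On the other hand G contains the 4-clique {0, 1, 2, 4}. A clique must lie in a single bag of any decomposition, so no decomposition can have width below 3. The upper and lower bounds meet at 3, so that is the treewidth.

3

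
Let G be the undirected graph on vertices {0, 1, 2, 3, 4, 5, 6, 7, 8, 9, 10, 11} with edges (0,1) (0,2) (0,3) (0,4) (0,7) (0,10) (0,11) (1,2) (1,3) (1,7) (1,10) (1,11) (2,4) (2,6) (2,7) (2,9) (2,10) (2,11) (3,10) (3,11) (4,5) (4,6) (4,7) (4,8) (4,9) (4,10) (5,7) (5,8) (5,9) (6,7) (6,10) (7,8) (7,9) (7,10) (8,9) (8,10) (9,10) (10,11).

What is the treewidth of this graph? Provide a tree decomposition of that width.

Every bag has size at most 5, so the width is 5 − 1 = 4 and tw(G) ≤ 4. For the lower bound, the 5 vertices {4, 7, 8, 9, 10} are pairwise adjacent, and any tree decomposition puts a clique entirely inside one bag — forcing width ≥ 4. Hence tw(G) = 4 exactly.

Treewidth 4.
One such decomposition:
Bags: B1 = {0, 2, 4, 7, 10}  B2 = {2, 4, 7, 9, 10}  B3 = {4, 7, 8, 9, 10}  B4 = {0, 1, 2, 7, 10}  B5 = {0, 1, 2, 10, 11}  B6 = {4, 5, 7, 8, 9}  B7 = {2, 4, 6, 7, 10}  B8 = {0, 1, 3, 10, 11}
Tree: B1–B2, B2–B3, B1–B4, B4–B5, B3–B6, B1–B7, B5–B8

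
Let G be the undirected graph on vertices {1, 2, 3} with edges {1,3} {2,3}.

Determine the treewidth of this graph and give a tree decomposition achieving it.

Treewidth 1.
One such decomposition:
Bags: B1 = {2, 3}  B2 = {1, 3}
Tree: B1–B2

The largest bag has 2 vertices, giving width 1; this decomposition certifies tw(G) ≤ 1. Any graph with an edge has treewidth ≥ 1, and G has the edge 3–2. Hence tw(G) = 1 exactly.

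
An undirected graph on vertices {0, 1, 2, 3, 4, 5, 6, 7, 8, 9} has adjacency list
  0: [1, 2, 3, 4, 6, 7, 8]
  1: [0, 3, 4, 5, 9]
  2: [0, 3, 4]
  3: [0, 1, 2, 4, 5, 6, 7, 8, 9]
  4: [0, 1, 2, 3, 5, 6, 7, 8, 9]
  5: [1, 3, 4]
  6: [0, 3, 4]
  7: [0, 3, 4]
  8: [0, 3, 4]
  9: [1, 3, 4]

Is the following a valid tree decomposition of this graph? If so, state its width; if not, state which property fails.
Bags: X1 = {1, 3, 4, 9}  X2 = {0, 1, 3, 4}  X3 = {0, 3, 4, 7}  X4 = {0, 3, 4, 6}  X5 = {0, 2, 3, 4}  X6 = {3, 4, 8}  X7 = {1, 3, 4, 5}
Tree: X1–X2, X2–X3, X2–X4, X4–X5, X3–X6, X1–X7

No — edge (0,8) lies in no bag.

A tree decomposition must satisfy three properties: every vertex lies in some bag; for every edge, both endpoints lie together in some bag; and for every vertex, the bags containing it form a connected subtree. Here edge (0,8) lies in no bag, so the decomposition is invalid.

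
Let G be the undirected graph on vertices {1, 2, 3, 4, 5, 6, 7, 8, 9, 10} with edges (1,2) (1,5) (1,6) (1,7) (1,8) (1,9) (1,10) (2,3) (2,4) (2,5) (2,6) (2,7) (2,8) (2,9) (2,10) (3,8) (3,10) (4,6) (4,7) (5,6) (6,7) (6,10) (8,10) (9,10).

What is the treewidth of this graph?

3

A width-3 tree decomposition is:
Bags: B1 = {1, 2, 6, 7}  B2 = {1, 2, 6, 10}  B3 = {2, 4, 6, 7}  B4 = {1, 2, 8, 10}  B5 = {1, 2, 9, 10}  B6 = {2, 3, 8, 10}  B7 = {1, 2, 5, 6}
Tree: B1–B2, B1–B3, B2–B4, B4–B5, B4–B6, B1–B7
Each bag holds 4 vertices, so the decomposition has width 3, which upper-bounds the treewidth. Conversely, {1, 2, 8, 10} is a clique of size 4, and the vertices of any clique must share a bag in every tree decomposition; so some bag has ≥ 4 vertices and tw(G) ≥ 3. The upper and lower bounds meet at 3, so that is the treewidth.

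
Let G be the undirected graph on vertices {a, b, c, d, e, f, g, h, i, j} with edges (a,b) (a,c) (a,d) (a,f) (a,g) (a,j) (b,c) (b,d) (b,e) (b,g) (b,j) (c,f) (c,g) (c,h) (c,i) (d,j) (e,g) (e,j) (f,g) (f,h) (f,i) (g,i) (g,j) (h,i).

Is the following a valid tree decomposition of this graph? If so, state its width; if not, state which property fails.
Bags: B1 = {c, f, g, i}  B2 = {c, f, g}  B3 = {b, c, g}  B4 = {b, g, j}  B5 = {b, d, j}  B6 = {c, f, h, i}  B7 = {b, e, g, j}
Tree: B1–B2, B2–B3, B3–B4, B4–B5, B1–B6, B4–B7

A tree decomposition must satisfy three properties: every vertex lies in some bag; for every edge, both endpoints lie together in some bag; and for every vertex, the bags containing it form a connected subtree. Here vertex a appears in no bag, so the decomposition is invalid.

No — vertex a appears in no bag.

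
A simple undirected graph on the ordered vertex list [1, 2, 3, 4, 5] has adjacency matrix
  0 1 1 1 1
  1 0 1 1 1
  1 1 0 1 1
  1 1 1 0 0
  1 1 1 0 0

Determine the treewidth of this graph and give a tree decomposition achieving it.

Each bag holds 4 vertices, so the decomposition has width 3, which upper-bounds the treewidth. On the other hand G contains the 4-clique {1, 2, 3, 4}. A clique must lie in a single bag of any decomposition, so no decomposition can have width below 3. Combining the bounds, tw(G) = 3.

Treewidth 3.
One such decomposition:
Bags: B1 = {1, 2, 3, 4}  B2 = {1, 2, 3, 5}
Tree: B1–B2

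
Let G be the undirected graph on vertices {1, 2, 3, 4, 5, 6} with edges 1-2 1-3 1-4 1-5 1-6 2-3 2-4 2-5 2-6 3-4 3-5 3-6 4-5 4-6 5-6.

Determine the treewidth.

A width-5 tree decomposition is:
Bags: B1 = {1, 2, 3, 4, 5, 6}
Tree: (single bag)
A single bag containing all 6 vertices is trivially a valid decomposition of width 5. Conversely, {1, 2, 3, 4, 5, 6} is a clique of size 6, and the vertices of any clique must share a bag in every tree decomposition; so some bag has ≥ 6 vertices and tw(G) ≥ 5. The upper and lower bounds meet at 5, so that is the treewidth.

5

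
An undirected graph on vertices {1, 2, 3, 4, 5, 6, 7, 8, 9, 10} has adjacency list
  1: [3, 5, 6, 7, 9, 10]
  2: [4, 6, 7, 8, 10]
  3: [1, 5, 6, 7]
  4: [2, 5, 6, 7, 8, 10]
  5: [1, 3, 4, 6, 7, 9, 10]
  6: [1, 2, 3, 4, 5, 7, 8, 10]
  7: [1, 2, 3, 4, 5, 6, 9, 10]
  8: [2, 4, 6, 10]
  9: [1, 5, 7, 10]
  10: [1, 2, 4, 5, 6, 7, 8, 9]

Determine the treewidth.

A width-4 tree decomposition is:
Bags: B1 = {4, 5, 6, 7, 10}  B2 = {1, 5, 6, 7, 10}  B3 = {2, 4, 6, 7, 10}  B4 = {1, 3, 5, 6, 7}  B5 = {2, 4, 6, 8, 10}  B6 = {1, 5, 7, 9, 10}
Tree: B1–B2, B1–B3, B2–B4, B3–B5, B2–B6
Each bag holds 5 vertices, so the decomposition has width 4, which upper-bounds the treewidth. For the lower bound, the 5 vertices {1, 5, 7, 9, 10} are pairwise adjacent, and any tree decomposition puts a clique entirely inside one bag — forcing width ≥ 4. Combining the bounds, tw(G) = 4.

4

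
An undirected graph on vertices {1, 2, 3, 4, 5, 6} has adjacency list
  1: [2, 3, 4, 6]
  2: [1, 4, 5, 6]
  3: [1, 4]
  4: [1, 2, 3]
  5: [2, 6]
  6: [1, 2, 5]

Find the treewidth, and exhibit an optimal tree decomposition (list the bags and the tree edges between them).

Treewidth 2.
One optimal decomposition is:
Bags: B1 = {1, 3, 4}  B2 = {1, 2, 4}  B3 = {1, 2, 6}  B4 = {2, 5, 6}
Tree: B1–B2, B2–B3, B3–B4

Each bag holds 3 vertices, so the decomposition has width 2, which upper-bounds the treewidth. On the other hand G contains the 3-clique {1, 2, 4}. A clique must lie in a single bag of any decomposition, so no decomposition can have width below 2. Combining the bounds, tw(G) = 2.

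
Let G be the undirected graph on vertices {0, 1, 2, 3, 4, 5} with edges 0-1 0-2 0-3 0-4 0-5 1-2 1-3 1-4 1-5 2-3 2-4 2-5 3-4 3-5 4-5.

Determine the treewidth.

5

A width-5 tree decomposition is:
Bags: B1 = {0, 1, 2, 3, 4, 5}
Tree: (single bag)
With just one bag of size 6, the width is 6 − 1 = 5, so tw(G) ≤ 5. On the other hand G contains the 6-clique {0, 1, 2, 3, 4, 5}. A clique must lie in a single bag of any decomposition, so no decomposition can have width below 5. The upper and lower bounds meet at 5, so that is the treewidth.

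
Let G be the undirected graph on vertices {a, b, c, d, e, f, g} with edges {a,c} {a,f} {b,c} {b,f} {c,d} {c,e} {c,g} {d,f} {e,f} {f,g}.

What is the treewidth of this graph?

2

A width-2 tree decomposition is:
Bags: B1 = {c, e, f}  B2 = {c, d, f}  B3 = {b, c, f}  B4 = {a, c, f}  B5 = {c, f, g}
Tree: B1–B2, B2–B3, B3–B4, B4–B5
Every bag has size at most 3, so the width is 3 − 1 = 2 and tw(G) ≤ 2. The edges f–e–c–d–f form a cycle, so G is not a tree and its treewidth is at least 2. Combining the bounds, tw(G) = 2.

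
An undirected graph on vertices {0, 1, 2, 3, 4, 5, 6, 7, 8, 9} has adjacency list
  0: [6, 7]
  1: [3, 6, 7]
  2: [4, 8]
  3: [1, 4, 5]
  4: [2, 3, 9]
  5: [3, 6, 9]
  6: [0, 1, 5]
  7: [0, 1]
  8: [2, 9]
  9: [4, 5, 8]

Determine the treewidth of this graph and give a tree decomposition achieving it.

The largest bag has 3 vertices, giving width 2; this decomposition certifies tw(G) ≤ 2. For the lower bound, G contains the cycle 8–2–4–9–8, so G is not a forest; only forests have treewidth ≤ 1, hence tw(G) ≥ 2. Hence tw(G) = 2 exactly.

Treewidth 2.
Bags: B1 = {2, 8, 9}  B2 = {2, 4, 9}  B3 = {4, 5, 9}  B4 = {3, 4, 5}  B5 = {3, 5, 6}  B6 = {1, 3, 6}  B7 = {0, 1, 6}  B8 = {0, 1, 7}
Tree: B1–B2, B2–B3, B3–B4, B4–B5, B5–B6, B6–B7, B7–B8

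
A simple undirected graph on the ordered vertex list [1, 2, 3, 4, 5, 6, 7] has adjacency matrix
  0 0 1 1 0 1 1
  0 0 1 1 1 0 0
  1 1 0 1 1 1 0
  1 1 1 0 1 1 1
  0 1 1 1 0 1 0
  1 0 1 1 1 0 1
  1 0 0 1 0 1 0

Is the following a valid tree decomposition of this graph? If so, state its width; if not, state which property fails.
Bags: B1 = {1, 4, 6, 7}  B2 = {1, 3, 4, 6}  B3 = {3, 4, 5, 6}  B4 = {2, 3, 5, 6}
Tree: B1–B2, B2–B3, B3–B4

No — edge (4,2) lies in no bag.

A tree decomposition must satisfy three properties: every vertex lies in some bag; for every edge, both endpoints lie together in some bag; and for every vertex, the bags containing it form a connected subtree. Here edge (4,2) lies in no bag, so the decomposition is invalid.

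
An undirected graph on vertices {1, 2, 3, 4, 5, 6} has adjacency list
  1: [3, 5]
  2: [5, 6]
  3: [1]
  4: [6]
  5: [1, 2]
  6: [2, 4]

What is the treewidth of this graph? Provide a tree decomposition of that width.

Treewidth 1.
One optimal decomposition is:
Bags: B1 = {4, 6}  B2 = {2, 6}  B3 = {2, 5}  B4 = {1, 5}  B5 = {1, 3}
Tree: B1–B2, B2–B3, B3–B4, B4–B5

Each bag holds 2 vertices, so the decomposition has width 1, which upper-bounds the treewidth. Since G has at least one edge (e.g. 4–6), it is not an edgeless graph, so tw(G) ≥ 1. Therefore the treewidth is 1.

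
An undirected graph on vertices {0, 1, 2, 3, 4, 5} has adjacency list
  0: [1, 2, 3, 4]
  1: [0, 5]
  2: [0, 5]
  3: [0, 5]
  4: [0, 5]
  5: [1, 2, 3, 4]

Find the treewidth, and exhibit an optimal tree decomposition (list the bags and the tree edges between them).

Each bag holds 3 vertices, so the decomposition has width 2, which upper-bounds the treewidth. The edges 3–0–4–5–3 form a cycle, so G is not a tree and its treewidth is at least 2. Combining the bounds, tw(G) = 2.

Treewidth 2.
One such decomposition:
Bags: B1 = {0, 3, 5}  B2 = {0, 4, 5}  B3 = {0, 1, 5}  B4 = {0, 2, 5}
Tree: B1–B2, B2–B3, B3–B4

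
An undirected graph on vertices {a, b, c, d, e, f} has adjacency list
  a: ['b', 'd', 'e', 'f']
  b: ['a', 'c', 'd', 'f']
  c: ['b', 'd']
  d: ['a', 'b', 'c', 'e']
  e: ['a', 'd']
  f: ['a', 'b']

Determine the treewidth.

A width-2 tree decomposition is:
Bags: B1 = {b, c, d}  B2 = {a, b, d}  B3 = {a, d, e}  B4 = {a, b, f}
Tree: B1–B2, B2–B3, B2–B4
The largest bag has 3 vertices, giving width 2; this decomposition certifies tw(G) ≤ 2. On the other hand G contains the 3-clique {b, c, d}. A clique must lie in a single bag of any decomposition, so no decomposition can have width below 2. The upper and lower bounds meet at 2, so that is the treewidth.

2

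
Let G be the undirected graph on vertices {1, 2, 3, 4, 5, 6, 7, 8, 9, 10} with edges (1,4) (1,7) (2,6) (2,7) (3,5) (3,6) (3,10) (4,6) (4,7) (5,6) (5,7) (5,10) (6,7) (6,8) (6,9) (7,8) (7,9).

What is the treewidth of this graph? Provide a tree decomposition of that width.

Treewidth 2.
Bags: B1 = {5, 6, 7}  B2 = {4, 6, 7}  B3 = {3, 5, 6}  B4 = {2, 6, 7}  B5 = {1, 4, 7}  B6 = {6, 7, 8}  B7 = {3, 5, 10}  B8 = {6, 7, 9}
Tree: B1–B2, B1–B3, B1–B4, B2–B5, B2–B6, B3–B7, B6–B8

Each bag holds 3 vertices, so the decomposition has width 2, which upper-bounds the treewidth. On the other hand G contains the 3-clique {1, 4, 7}. A clique must lie in a single bag of any decomposition, so no decomposition can have width below 2. Therefore the treewidth is 2.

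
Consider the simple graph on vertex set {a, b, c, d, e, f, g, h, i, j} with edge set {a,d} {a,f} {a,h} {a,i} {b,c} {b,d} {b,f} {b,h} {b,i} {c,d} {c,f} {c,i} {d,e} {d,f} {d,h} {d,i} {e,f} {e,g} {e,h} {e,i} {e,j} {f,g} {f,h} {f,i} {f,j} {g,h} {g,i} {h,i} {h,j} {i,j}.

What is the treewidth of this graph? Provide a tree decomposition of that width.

Each bag holds 5 vertices, so the decomposition has width 4, which upper-bounds the treewidth. On the other hand G contains the 5-clique {d, e, f, h, i}. A clique must lie in a single bag of any decomposition, so no decomposition can have width below 4. Hence tw(G) = 4 exactly.

Treewidth 4.
One such decomposition:
Bags: B1 = {e, f, g, h, i}  B2 = {d, e, f, h, i}  B3 = {e, f, h, i, j}  B4 = {b, d, f, h, i}  B5 = {b, c, d, f, i}  B6 = {a, d, f, h, i}
Tree: B1–B2, B1–B3, B2–B4, B4–B5, B4–B6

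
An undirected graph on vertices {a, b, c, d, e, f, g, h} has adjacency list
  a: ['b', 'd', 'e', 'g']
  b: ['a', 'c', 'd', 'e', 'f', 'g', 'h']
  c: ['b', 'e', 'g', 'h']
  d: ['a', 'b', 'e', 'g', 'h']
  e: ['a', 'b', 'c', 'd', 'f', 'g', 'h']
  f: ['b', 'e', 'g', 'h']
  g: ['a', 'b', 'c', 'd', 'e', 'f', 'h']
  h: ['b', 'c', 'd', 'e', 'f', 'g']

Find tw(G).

4

A width-4 tree decomposition is:
Bags: B1 = {b, d, e, g, h}  B2 = {b, e, f, g, h}  B3 = {a, b, d, e, g}  B4 = {b, c, e, g, h}
Tree: B1–B2, B1–B3, B2–B4
The largest bag has 5 vertices, giving width 4; this decomposition certifies tw(G) ≤ 4. For the lower bound, the 5 vertices {b, d, e, g, h} are pairwise adjacent, and any tree decomposition puts a clique entirely inside one bag — forcing width ≥ 4. Therefore the treewidth is 4.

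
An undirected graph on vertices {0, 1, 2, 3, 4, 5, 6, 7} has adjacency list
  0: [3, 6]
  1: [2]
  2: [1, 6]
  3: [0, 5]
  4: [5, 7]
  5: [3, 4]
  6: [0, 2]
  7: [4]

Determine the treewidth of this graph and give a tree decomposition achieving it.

Treewidth 1.
One optimal decomposition is:
Bags: B1 = {4, 7}  B2 = {4, 5}  B3 = {3, 5}  B4 = {0, 3}  B5 = {0, 6}  B6 = {2, 6}  B7 = {1, 2}
Tree: B1–B2, B2–B3, B3–B4, B4–B5, B5–B6, B6–B7

The largest bag has 2 vertices, giving width 1; this decomposition certifies tw(G) ≤ 1. G has an edge, so its treewidth is at least 1. Therefore the treewidth is 1.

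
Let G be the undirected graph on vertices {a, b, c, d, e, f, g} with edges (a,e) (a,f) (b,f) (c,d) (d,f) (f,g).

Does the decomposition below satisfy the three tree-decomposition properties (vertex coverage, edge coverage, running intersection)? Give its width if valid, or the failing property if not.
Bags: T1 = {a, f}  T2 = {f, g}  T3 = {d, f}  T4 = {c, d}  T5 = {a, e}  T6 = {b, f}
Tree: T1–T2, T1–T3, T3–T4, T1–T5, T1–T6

Yes; width 1.

Every vertex of G appears in some bag (union = {a, b, c, d, e, f, g}); every edge is covered by a bag; and for each vertex v the set of bags containing v is connected in the bag tree. The decomposition is therefore valid. The largest bag has 2 vertices, so the width is 1.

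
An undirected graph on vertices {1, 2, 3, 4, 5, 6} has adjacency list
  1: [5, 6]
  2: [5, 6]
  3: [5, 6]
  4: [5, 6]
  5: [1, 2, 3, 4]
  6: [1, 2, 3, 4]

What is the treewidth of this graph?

2

A width-2 tree decomposition is:
Bags: B1 = {1, 5, 6}  B2 = {4, 5, 6}  B3 = {2, 5, 6}  B4 = {3, 5, 6}
Tree: B1–B2, B2–B3, B3–B4
Every bag has size at most 3, so the width is 3 − 1 = 2 and tw(G) ≤ 2. For the lower bound, G contains the cycle 1–6–4–5–1, so G is not a forest; only forests have treewidth ≤ 1, hence tw(G) ≥ 2. Combining the bounds, tw(G) = 2.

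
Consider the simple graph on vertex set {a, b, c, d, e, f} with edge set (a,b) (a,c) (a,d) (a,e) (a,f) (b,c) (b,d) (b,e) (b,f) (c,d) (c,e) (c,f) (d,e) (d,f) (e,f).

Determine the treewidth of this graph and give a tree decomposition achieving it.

With just one bag of size 6, the width is 6 − 1 = 5, so tw(G) ≤ 5. For the lower bound, the 6 vertices {a, b, c, d, e, f} are pairwise adjacent, and any tree decomposition puts a clique entirely inside one bag — forcing width ≥ 5. Combining the bounds, tw(G) = 5.

Treewidth 5.
Bags: B1 = {a, b, c, d, e, f}
Tree: (single bag)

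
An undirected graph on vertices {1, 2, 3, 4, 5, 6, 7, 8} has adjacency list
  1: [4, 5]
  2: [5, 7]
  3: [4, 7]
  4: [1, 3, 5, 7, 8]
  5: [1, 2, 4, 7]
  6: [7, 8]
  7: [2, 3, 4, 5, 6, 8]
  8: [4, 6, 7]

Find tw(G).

A width-2 tree decomposition is:
Bags: B1 = {2, 5, 7}  B2 = {4, 5, 7}  B3 = {3, 4, 7}  B4 = {1, 4, 5}  B5 = {4, 7, 8}  B6 = {6, 7, 8}
Tree: B1–B2, B2–B3, B2–B4, B2–B5, B5–B6
Every bag has size at most 3, so the width is 3 − 1 = 2 and tw(G) ≤ 2. On the other hand G contains the 3-clique {1, 4, 5}. A clique must lie in a single bag of any decomposition, so no decomposition can have width below 2. The upper and lower bounds meet at 2, so that is the treewidth.

2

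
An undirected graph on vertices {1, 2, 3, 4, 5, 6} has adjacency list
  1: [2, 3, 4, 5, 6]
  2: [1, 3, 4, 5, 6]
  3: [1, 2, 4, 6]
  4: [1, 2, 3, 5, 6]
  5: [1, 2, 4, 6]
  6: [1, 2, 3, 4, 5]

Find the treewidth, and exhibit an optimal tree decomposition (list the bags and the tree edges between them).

Treewidth 4.
One optimal decomposition is:
Bags: B1 = {1, 2, 4, 5, 6}  B2 = {1, 2, 3, 4, 6}
Tree: B1–B2

Every bag has size at most 5, so the width is 5 − 1 = 4 and tw(G) ≤ 4. Conversely, {1, 2, 3, 4, 6} is a clique of size 5, and the vertices of any clique must share a bag in every tree decomposition; so some bag has ≥ 5 vertices and tw(G) ≥ 4. Therefore the treewidth is 4.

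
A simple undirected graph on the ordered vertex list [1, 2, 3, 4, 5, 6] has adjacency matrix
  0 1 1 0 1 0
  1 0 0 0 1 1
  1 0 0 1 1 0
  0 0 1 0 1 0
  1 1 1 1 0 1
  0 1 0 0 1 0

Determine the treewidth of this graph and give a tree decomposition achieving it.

Treewidth 2.
One optimal decomposition is:
Bags: B1 = {3, 4, 5}  B2 = {1, 3, 5}  B3 = {1, 2, 5}  B4 = {2, 5, 6}
Tree: B1–B2, B2–B3, B3–B4

Each bag holds 3 vertices, so the decomposition has width 2, which upper-bounds the treewidth. Conversely, {1, 2, 5} is a clique of size 3, and the vertices of any clique must share a bag in every tree decomposition; so some bag has ≥ 3 vertices and tw(G) ≥ 2. Therefore the treewidth is 2.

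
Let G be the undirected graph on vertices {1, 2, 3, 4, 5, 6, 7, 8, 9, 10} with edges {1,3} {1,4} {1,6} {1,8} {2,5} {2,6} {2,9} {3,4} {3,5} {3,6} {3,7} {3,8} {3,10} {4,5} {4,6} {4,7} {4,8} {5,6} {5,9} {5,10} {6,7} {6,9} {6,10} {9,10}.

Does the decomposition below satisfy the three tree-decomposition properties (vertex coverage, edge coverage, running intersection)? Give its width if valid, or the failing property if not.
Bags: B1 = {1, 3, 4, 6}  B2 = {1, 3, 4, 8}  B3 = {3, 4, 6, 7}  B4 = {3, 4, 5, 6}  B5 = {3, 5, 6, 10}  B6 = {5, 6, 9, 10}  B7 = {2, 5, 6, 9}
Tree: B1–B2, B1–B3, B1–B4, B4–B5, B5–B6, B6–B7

Yes; width 3.

Every vertex of G appears in some bag (union = {1, 2, 3, 4, 5, 6, 7, 8, 9, 10}); every edge is covered by a bag; and for each vertex v the set of bags containing v is connected in the bag tree. The decomposition is therefore valid. The largest bag has 4 vertices, so the width is 3.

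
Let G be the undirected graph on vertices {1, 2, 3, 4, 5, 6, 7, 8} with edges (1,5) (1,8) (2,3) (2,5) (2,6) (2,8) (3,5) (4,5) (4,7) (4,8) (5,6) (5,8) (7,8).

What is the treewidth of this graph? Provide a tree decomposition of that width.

Treewidth 2.
One such decomposition:
Bags: B1 = {1, 5, 8}  B2 = {4, 5, 8}  B3 = {2, 5, 8}  B4 = {2, 5, 6}  B5 = {2, 3, 5}  B6 = {4, 7, 8}
Tree: B1–B2, B1–B3, B3–B4, B3–B5, B2–B6

Every bag has size at most 3, so the width is 3 − 1 = 2 and tw(G) ≤ 2. Conversely, {1, 5, 8} is a clique of size 3, and the vertices of any clique must share a bag in every tree decomposition; so some bag has ≥ 3 vertices and tw(G) ≥ 2. Combining the bounds, tw(G) = 2.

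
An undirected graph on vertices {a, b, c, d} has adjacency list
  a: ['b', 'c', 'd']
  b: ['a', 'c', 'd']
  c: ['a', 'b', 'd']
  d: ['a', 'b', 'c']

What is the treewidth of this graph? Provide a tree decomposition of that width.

Treewidth 3.
One such decomposition:
Bags: B1 = {a, b, c, d}
Tree: (single bag)

With just one bag of size 4, the width is 4 − 1 = 3, so tw(G) ≤ 3. On the other hand G contains the 4-clique {a, b, c, d}. A clique must lie in a single bag of any decomposition, so no decomposition can have width below 3. Hence tw(G) = 3 exactly.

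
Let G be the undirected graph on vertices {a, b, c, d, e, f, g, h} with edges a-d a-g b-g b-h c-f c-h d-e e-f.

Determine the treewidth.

2

A width-2 tree decomposition is:
Bags: B1 = {a, d, e}  B2 = {a, e, g}  B3 = {b, e, g}  B4 = {b, e, h}  B5 = {c, e, h}  B6 = {c, e, f}
Tree: B1–B2, B2–B3, B3–B4, B4–B5, B5–B6
Every bag has size at most 3, so the width is 3 − 1 = 2 and tw(G) ≤ 2. The edges e–d–a–g–b–h–c–f–e form a cycle, so G is not a tree and its treewidth is at least 2. Hence tw(G) = 2 exactly.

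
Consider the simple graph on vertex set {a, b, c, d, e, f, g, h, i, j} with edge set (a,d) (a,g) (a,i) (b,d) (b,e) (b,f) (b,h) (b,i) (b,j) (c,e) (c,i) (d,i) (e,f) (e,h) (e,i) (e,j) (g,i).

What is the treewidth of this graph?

2

A width-2 tree decomposition is:
Bags: B1 = {b, d, i}  B2 = {a, d, i}  B3 = {b, e, i}  B4 = {b, e, f}  B5 = {a, g, i}  B6 = {b, e, h}  B7 = {c, e, i}  B8 = {b, e, j}
Tree: B1–B2, B1–B3, B3–B4, B2–B5, B4–B6, B3–B7, B4–B8
Each bag holds 3 vertices, so the decomposition has width 2, which upper-bounds the treewidth. For the lower bound, the 3 vertices {a, g, i} are pairwise adjacent, and any tree decomposition puts a clique entirely inside one bag — forcing width ≥ 2. Hence tw(G) = 2 exactly.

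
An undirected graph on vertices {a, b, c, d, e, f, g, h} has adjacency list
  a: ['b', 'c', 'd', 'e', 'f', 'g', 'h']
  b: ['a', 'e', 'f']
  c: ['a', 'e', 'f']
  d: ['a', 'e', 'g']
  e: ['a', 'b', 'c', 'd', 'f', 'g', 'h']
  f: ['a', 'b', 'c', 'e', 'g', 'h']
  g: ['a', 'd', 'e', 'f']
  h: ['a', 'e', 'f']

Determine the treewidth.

3

A width-3 tree decomposition is:
Bags: B1 = {a, e, f, h}  B2 = {a, c, e, f}  B3 = {a, e, f, g}  B4 = {a, d, e, g}  B5 = {a, b, e, f}
Tree: B1–B2, B1–B3, B3–B4, B1–B5
The largest bag has 4 vertices, giving width 3; this decomposition certifies tw(G) ≤ 3. Conversely, {a, d, e, g} is a clique of size 4, and the vertices of any clique must share a bag in every tree decomposition; so some bag has ≥ 4 vertices and tw(G) ≥ 3. Hence tw(G) = 3 exactly.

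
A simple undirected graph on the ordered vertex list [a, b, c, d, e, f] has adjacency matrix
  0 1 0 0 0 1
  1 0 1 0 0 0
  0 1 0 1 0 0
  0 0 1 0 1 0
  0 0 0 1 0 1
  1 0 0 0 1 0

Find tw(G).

2

A width-2 tree decomposition is:
Bags: B1 = {b, c, d}  B2 = {a, b, d}  B3 = {a, d, f}  B4 = {d, e, f}
Tree: B1–B2, B2–B3, B3–B4
Each bag holds 3 vertices, so the decomposition has width 2, which upper-bounds the treewidth. Since d–c–b–a–f–e–d is a cycle in G, G is not acyclic. Forests are exactly the graphs of treewidth ≤ 1, so tw(G) ≥ 2. Combining the bounds, tw(G) = 2.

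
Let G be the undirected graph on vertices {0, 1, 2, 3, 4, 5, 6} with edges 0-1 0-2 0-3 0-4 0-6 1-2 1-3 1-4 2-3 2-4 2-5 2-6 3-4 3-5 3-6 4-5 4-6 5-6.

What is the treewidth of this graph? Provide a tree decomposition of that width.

Each bag holds 5 vertices, so the decomposition has width 4, which upper-bounds the treewidth. On the other hand G contains the 5-clique {0, 1, 2, 3, 4}. A clique must lie in a single bag of any decomposition, so no decomposition can have width below 4. Therefore the treewidth is 4.

Treewidth 4.
One such decomposition:
Bags: B1 = {0, 1, 2, 3, 4}  B2 = {0, 2, 3, 4, 6}  B3 = {2, 3, 4, 5, 6}
Tree: B1–B2, B2–B3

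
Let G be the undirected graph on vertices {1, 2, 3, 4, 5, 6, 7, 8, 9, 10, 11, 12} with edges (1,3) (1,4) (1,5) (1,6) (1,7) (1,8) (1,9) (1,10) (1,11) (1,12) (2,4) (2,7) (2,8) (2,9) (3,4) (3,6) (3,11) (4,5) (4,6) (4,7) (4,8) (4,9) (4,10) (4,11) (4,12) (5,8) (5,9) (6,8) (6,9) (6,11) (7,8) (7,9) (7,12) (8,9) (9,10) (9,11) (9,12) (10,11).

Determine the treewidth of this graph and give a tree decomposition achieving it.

Each bag holds 5 vertices, so the decomposition has width 4, which upper-bounds the treewidth. On the other hand G contains the 5-clique {1, 4, 5, 8, 9}. A clique must lie in a single bag of any decomposition, so no decomposition can have width below 4. Hence tw(G) = 4 exactly.

Treewidth 4.
Bags: B1 = {1, 4, 7, 8, 9}  B2 = {1, 4, 6, 8, 9}  B3 = {1, 4, 5, 8, 9}  B4 = {1, 4, 6, 9, 11}  B5 = {2, 4, 7, 8, 9}  B6 = {1, 4, 7, 9, 12}  B7 = {1, 3, 4, 6, 11}  B8 = {1, 4, 9, 10, 11}
Tree: B1–B2, B2–B3, B2–B4, B1–B5, B1–B6, B4–B7, B4–B8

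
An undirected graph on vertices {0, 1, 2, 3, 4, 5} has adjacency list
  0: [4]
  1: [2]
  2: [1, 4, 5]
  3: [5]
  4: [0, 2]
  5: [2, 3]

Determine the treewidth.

A width-1 tree decomposition is:
Bags: B1 = {2, 5}  B2 = {2, 4}  B3 = {0, 4}  B4 = {1, 2}  B5 = {3, 5}
Tree: B1–B2, B2–B3, B2–B4, B1–B5
Each bag holds 2 vertices, so the decomposition has width 1, which upper-bounds the treewidth. Since G has at least one edge (e.g. 2–5), it is not an edgeless graph, so tw(G) ≥ 1. The upper and lower bounds meet at 1, so that is the treewidth.

1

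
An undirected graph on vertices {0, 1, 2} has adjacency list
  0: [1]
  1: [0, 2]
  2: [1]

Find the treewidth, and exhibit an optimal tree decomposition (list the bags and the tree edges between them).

Every bag has size at most 2, so the width is 2 − 1 = 1 and tw(G) ≤ 1. G has an edge, so its treewidth is at least 1. The upper and lower bounds meet at 1, so that is the treewidth.

Treewidth 1.
Bags: B1 = {0, 1}  B2 = {1, 2}
Tree: B1–B2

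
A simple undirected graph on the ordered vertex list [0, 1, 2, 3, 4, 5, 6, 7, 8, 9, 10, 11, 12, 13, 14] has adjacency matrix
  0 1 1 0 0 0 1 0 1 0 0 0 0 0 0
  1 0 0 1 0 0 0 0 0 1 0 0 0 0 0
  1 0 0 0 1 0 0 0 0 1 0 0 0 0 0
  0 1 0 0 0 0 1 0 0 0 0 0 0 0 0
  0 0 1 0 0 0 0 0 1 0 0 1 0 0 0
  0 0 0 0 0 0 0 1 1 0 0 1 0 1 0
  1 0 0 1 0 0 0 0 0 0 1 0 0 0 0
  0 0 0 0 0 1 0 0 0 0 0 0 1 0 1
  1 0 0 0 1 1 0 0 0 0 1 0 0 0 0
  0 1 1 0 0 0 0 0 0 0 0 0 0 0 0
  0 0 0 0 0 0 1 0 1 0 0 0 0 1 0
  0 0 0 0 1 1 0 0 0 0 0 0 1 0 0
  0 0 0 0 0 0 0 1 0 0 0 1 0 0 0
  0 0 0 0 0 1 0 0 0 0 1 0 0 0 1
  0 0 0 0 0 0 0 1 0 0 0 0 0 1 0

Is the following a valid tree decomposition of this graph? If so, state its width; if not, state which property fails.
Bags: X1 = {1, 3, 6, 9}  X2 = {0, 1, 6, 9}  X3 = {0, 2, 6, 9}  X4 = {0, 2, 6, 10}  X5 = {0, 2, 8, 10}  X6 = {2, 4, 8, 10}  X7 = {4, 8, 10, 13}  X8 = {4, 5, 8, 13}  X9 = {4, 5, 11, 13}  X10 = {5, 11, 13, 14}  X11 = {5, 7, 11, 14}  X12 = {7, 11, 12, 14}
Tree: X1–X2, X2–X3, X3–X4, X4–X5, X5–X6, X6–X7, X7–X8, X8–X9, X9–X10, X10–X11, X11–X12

Yes; width 3.

Every vertex of G appears in some bag (union = {0, 1, 2, 3, 4, 5, 6, 7, 8, 9, 10, 11, 12, 13, 14}); every edge is covered by a bag; and for each vertex v the set of bags containing v is connected in the bag tree. The decomposition is therefore valid. The largest bag has 4 vertices, so the width is 3.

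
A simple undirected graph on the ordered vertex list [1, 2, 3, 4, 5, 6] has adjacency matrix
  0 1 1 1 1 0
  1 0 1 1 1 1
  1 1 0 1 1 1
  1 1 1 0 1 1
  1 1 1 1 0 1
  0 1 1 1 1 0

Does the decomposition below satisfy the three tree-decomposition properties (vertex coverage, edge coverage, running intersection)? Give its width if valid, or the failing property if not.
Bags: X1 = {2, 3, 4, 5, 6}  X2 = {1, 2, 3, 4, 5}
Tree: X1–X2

Every vertex of G appears in some bag (union = {1, 2, 3, 4, 5, 6}); every edge is covered by a bag; and for each vertex v the set of bags containing v is connected in the bag tree. The decomposition is therefore valid. The largest bag has 5 vertices, so the width is 4.

Yes; width 4.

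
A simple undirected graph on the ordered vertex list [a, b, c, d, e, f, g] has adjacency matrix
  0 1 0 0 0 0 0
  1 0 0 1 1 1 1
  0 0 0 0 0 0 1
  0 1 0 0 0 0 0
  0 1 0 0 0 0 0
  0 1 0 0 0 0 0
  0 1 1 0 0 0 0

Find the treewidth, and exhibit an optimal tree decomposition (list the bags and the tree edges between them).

Every bag has size at most 2, so the width is 2 − 1 = 1 and tw(G) ≤ 1. Since G has at least one edge (e.g. b–d), it is not an edgeless graph, so tw(G) ≥ 1. The upper and lower bounds meet at 1, so that is the treewidth.

Treewidth 1.
One such decomposition:
Bags: B1 = {b, d}  B2 = {b, g}  B3 = {b, e}  B4 = {b, f}  B5 = {a, b}  B6 = {c, g}
Tree: B1–B2, B2–B3, B1–B4, B1–B5, B2–B6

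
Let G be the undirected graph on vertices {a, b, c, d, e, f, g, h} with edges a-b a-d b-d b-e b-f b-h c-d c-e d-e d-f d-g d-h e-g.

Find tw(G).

A width-2 tree decomposition is:
Bags: B1 = {b, d, f}  B2 = {a, b, d}  B3 = {b, d, e}  B4 = {b, d, h}  B5 = {d, e, g}  B6 = {c, d, e}
Tree: B1–B2, B1–B3, B2–B4, B3–B5, B5–B6
Every bag has size at most 3, so the width is 3 − 1 = 2 and tw(G) ≤ 2. For the lower bound, the 3 vertices {d, e, g} are pairwise adjacent, and any tree decomposition puts a clique entirely inside one bag — forcing width ≥ 2. Therefore the treewidth is 2.

2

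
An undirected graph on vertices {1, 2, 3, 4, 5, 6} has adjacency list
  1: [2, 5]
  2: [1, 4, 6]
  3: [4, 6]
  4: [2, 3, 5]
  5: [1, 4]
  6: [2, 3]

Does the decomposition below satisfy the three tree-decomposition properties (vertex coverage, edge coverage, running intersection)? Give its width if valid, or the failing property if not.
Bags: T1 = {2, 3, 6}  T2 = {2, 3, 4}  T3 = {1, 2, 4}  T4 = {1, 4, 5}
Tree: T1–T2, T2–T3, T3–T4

Yes; width 2.

Vertex coverage: the bags together contain {1, 2, 3, 4, 5, 6}, the full vertex set. Edge coverage: each edge of G has both endpoints in at least one bag. Running intersection: for every vertex, the bags containing it form a connected subtree. All three properties hold, so this is a valid tree decomposition of width max|bag| − 1 = 2, and hence tw(G) ≤ 2.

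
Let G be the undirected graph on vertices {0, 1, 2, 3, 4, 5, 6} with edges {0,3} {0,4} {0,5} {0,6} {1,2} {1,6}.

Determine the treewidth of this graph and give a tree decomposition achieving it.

Treewidth 1.
Bags: B1 = {0, 6}  B2 = {1, 6}  B3 = {0, 5}  B4 = {0, 3}  B5 = {1, 2}  B6 = {0, 4}
Tree: B1–B2, B1–B3, B1–B4, B2–B5, B3–B6

The largest bag has 2 vertices, giving width 1; this decomposition certifies tw(G) ≤ 1. Any graph with an edge has treewidth ≥ 1, and G has the edge 0–6. Hence tw(G) = 1 exactly.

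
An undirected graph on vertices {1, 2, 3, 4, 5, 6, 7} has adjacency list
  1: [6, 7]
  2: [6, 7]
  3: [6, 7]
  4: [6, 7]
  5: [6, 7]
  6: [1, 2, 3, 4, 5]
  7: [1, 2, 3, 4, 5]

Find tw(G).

A width-2 tree decomposition is:
Bags: B1 = {3, 6, 7}  B2 = {1, 6, 7}  B3 = {2, 6, 7}  B4 = {4, 6, 7}  B5 = {5, 6, 7}
Tree: B1–B2, B2–B3, B3–B4, B4–B5
Each bag holds 3 vertices, so the decomposition has width 2, which upper-bounds the treewidth. For the lower bound, G contains the cycle 7–3–6–1–7, so G is not a forest; only forests have treewidth ≤ 1, hence tw(G) ≥ 2. Therefore the treewidth is 2.

2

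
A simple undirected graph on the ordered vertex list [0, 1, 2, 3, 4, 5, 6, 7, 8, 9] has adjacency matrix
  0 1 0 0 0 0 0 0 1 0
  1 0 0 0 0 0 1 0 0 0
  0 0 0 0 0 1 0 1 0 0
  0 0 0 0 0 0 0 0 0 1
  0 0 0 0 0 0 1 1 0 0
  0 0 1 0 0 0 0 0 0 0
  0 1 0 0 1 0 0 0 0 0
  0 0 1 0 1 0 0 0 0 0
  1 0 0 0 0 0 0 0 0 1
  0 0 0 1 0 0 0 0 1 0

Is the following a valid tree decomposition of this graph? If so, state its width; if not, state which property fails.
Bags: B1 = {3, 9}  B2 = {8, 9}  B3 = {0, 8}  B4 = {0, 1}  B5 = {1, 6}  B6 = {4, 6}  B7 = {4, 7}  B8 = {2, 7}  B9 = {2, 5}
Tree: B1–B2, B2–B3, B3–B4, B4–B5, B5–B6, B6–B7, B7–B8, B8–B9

Yes; width 1.

Checking the three conditions: (i) the bags cover all of {0, 1, 2, 3, 4, 5, 6, 7, 8, 9}; (ii) for each edge, some bag contains both endpoints; (iii) the bags containing any fixed vertex form a subtree. All hold, so the decomposition is valid with width 2 − 1 = 1.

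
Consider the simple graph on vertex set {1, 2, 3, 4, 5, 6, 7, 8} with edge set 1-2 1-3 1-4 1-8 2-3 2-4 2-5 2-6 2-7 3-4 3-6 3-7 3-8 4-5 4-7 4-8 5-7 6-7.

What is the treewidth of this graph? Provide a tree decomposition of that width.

Treewidth 3.
Bags: B1 = {2, 3, 4, 7}  B2 = {2, 3, 6, 7}  B3 = {1, 2, 3, 4}  B4 = {1, 3, 4, 8}  B5 = {2, 4, 5, 7}
Tree: B1–B2, B1–B3, B3–B4, B1–B5

The largest bag has 4 vertices, giving width 3; this decomposition certifies tw(G) ≤ 3. On the other hand G contains the 4-clique {1, 3, 4, 8}. A clique must lie in a single bag of any decomposition, so no decomposition can have width below 3. Therefore the treewidth is 3.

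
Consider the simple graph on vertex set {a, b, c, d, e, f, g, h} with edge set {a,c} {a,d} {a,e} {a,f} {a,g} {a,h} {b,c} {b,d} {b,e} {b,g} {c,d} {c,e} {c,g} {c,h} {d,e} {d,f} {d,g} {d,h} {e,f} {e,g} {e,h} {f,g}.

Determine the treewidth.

A width-4 tree decomposition is:
Bags: B1 = {a, c, d, e, g}  B2 = {b, c, d, e, g}  B3 = {a, c, d, e, h}  B4 = {a, d, e, f, g}
Tree: B1–B2, B1–B3, B1–B4
Each bag holds 5 vertices, so the decomposition has width 4, which upper-bounds the treewidth. Conversely, {a, c, d, e, g} is a clique of size 5, and the vertices of any clique must share a bag in every tree decomposition; so some bag has ≥ 5 vertices and tw(G) ≥ 4. Combining the bounds, tw(G) = 4.

4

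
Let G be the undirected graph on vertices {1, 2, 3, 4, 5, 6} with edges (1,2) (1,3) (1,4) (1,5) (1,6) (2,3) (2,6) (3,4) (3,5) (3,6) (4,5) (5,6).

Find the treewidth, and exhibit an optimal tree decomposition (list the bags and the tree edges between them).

Each bag holds 4 vertices, so the decomposition has width 3, which upper-bounds the treewidth. For the lower bound, the 4 vertices {1, 2, 3, 6} are pairwise adjacent, and any tree decomposition puts a clique entirely inside one bag — forcing width ≥ 3. The upper and lower bounds meet at 3, so that is the treewidth.

Treewidth 3.
Bags: B1 = {1, 2, 3, 6}  B2 = {1, 3, 5, 6}  B3 = {1, 3, 4, 5}
Tree: B1–B2, B2–B3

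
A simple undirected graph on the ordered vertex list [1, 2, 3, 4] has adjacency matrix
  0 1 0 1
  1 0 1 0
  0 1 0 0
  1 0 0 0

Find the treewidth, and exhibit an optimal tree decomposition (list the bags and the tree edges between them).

The largest bag has 2 vertices, giving width 1; this decomposition certifies tw(G) ≤ 1. Any graph with an edge has treewidth ≥ 1, and G has the edge 3–2. Combining the bounds, tw(G) = 1.

Treewidth 1.
One optimal decomposition is:
Bags: B1 = {2, 3}  B2 = {1, 2}  B3 = {1, 4}
Tree: B1–B2, B2–B3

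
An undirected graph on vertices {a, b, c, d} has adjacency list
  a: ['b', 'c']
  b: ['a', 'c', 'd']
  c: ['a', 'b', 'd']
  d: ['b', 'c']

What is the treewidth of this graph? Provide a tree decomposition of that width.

Each bag holds 3 vertices, so the decomposition has width 2, which upper-bounds the treewidth. On the other hand G contains the 3-clique {b, c, d}. A clique must lie in a single bag of any decomposition, so no decomposition can have width below 2. The upper and lower bounds meet at 2, so that is the treewidth.

Treewidth 2.
Bags: B1 = {a, b, c}  B2 = {b, c, d}
Tree: B1–B2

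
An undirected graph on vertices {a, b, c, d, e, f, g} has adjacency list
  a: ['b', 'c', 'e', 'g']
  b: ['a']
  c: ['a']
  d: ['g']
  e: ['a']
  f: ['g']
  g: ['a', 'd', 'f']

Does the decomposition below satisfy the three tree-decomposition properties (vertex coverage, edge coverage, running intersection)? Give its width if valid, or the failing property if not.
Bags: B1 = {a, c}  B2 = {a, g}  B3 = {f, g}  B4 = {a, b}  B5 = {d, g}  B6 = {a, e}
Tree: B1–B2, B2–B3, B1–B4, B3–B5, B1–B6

Yes; width 1.

Vertex coverage: the bags together contain {a, b, c, d, e, f, g}, the full vertex set. Edge coverage: each edge of G has both endpoints in at least one bag. Running intersection: for every vertex, the bags containing it form a connected subtree. All three properties hold, so this is a valid tree decomposition of width max|bag| − 1 = 1, and hence tw(G) ≤ 1.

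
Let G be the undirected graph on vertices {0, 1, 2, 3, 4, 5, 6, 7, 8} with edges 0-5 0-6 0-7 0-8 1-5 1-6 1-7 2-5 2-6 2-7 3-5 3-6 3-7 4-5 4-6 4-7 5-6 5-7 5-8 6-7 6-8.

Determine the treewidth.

A width-3 tree decomposition is:
Bags: B1 = {1, 5, 6, 7}  B2 = {3, 5, 6, 7}  B3 = {0, 5, 6, 7}  B4 = {4, 5, 6, 7}  B5 = {2, 5, 6, 7}  B6 = {0, 5, 6, 8}
Tree: B1–B2, B2–B3, B1–B4, B3–B5, B3–B6
Every bag has size at most 4, so the width is 4 − 1 = 3 and tw(G) ≤ 3. On the other hand G contains the 4-clique {0, 5, 6, 8}. A clique must lie in a single bag of any decomposition, so no decomposition can have width below 3. Hence tw(G) = 3 exactly.

3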